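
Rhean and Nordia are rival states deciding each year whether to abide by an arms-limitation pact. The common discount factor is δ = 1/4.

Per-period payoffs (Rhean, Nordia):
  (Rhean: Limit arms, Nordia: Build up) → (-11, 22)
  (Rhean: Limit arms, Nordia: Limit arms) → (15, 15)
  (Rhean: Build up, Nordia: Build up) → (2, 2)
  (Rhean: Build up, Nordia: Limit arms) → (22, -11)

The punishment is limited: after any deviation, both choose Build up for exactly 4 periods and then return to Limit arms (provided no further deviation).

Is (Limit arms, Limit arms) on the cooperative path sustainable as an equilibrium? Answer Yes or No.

No

Comparing payoff streams over the 5 periods until play realigns: cooperate → 15(1+δ+…+δ^4); deviate → 22 + 2(δ+…+δ^4).
Cooperation is sustained iff (15−2)(δ+…+δ^4) ≥ 22−15.
δ+…+δ^4 = 1/4·(1−(1/4)^4)/(1−1/4) = 0.3320, and (22−15)/(15−2) = 0.5385.
0.3320 < 0.5385, so cooperation is not sustainable.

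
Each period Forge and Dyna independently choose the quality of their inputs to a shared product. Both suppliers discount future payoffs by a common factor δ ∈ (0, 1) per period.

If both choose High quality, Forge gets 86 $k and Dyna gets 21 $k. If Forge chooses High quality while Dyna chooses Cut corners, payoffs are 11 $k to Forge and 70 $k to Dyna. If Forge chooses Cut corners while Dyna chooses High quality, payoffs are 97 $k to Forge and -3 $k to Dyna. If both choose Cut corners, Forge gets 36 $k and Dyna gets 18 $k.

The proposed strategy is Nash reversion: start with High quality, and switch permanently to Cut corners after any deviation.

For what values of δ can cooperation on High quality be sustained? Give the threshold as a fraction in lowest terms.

49/52

Forge's threshold: (97−86)/(97−36) = 11/61.
Dyna's threshold: (70−21)/(70−18) = 49/52.
11/61 < 49/52, so Dyna binds and δ* = 49/52.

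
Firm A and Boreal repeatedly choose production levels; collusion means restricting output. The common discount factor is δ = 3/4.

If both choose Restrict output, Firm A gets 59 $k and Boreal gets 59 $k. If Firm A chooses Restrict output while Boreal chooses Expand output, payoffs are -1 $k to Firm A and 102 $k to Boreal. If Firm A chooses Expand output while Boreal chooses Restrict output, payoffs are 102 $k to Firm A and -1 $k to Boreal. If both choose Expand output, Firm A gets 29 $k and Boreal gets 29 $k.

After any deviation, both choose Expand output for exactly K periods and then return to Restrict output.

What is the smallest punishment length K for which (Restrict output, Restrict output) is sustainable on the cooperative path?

3

No profitable deviation requires (59−29)(δ+…+δ^K) ≥ 102−59, i.e. δ+…+δ^K ≥ 43/30 ≈ 1.4333.
With δ = 3/4, the partial sums are K=1: 0.7500, K=2: 1.3125, K=3: 1.7344.
K = 3 is the first length at which the sum reaches 1.4333.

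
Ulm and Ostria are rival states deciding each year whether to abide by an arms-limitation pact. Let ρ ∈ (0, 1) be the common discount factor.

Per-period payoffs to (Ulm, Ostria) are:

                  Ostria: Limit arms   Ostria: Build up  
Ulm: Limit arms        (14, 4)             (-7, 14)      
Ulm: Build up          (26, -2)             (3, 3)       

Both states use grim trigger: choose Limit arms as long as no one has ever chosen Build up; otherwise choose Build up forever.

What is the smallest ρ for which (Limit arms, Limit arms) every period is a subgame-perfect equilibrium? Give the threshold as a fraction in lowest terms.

Ulm's threshold: (26−14)/(26−3) = 12/23.
Ostria's threshold: (14−4)/(14−3) = 10/11.
12/23 < 10/11, so Ostria binds and ρ* = 10/11.

10/11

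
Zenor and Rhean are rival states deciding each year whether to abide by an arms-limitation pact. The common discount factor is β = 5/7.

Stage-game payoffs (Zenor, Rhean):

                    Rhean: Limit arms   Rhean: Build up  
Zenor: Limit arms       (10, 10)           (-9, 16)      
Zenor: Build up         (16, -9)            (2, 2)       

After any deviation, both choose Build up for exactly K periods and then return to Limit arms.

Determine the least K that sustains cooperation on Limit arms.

No profitable deviation requires (10−2)(β+…+β^K) ≥ 16−10, i.e. β+…+β^K ≥ 3/4 ≈ 0.7500.
With β = 5/7, the partial sums are K=1: 0.7143, K=2: 1.2245.
K = 2 is the first length at which the sum reaches 0.7500.

2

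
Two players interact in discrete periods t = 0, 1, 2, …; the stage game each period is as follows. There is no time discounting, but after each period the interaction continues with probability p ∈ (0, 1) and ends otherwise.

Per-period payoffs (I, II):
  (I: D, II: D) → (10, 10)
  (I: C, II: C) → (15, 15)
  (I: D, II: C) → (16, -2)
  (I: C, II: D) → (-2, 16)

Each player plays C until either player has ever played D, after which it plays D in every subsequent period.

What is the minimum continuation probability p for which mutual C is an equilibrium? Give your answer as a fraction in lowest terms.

1/6

Expected cooperation value is 15 + p·15 + p²·15 + … = 15/(1−p); deviation gives 16 + p·10/(1−p).
15 ≥ 16(1−p) + 10p ⇒ 6p ≥ 1 ⇒ p ≥ 1/6.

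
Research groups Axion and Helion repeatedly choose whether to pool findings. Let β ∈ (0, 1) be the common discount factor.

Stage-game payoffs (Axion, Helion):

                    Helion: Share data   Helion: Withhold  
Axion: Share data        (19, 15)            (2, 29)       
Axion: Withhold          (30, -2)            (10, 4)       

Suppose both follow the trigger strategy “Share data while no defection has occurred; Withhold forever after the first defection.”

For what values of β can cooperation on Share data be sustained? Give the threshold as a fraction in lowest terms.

For Axion: deviation gain 30−19 = 11, per-period punishment loss 19−10 = 9. IC gives β ≥ 11/20.
For Helion: gain 14, loss 11 per period, so β ≥ 14/25.
The tighter constraint is Helion's, so cooperation needs β ≥ 14/25.

14/25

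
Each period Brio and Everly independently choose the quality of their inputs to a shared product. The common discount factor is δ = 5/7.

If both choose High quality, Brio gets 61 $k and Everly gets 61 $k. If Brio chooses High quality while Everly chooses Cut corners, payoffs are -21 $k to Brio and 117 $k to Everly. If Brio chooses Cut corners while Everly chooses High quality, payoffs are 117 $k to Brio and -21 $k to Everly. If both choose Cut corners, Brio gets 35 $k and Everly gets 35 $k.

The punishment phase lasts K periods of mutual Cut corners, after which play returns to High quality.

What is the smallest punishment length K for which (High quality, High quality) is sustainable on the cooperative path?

6

IC: δ(1−δ^K)/(1−δ) ≥ (117−61)/(61−35) = 28/13.
With δ = 5/7: need 1 − δ^K ≥ 28/13·(1−5/7)/(5/7), i.e. δ^K ≤ 0.1385.
Since (5/7)^5 = 0.1859 and (5/7)^6 = 0.1328, the smallest such K is 6.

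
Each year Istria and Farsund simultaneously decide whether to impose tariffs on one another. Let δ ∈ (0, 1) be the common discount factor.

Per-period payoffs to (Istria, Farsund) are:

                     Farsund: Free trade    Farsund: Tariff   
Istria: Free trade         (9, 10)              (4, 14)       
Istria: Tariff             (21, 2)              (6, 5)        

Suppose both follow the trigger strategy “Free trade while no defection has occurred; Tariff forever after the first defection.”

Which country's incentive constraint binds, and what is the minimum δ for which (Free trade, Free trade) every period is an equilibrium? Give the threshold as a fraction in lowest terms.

Istria; δ ≥ 4/5

For Istria: deviation gain 21−9 = 12, per-period punishment loss 9−6 = 3. IC gives δ ≥ 12/15 = 4/5.
For Farsund: gain 4, loss 5 per period, so δ ≥ 4/9.
The tighter constraint is Istria's, so cooperation needs δ ≥ 4/5.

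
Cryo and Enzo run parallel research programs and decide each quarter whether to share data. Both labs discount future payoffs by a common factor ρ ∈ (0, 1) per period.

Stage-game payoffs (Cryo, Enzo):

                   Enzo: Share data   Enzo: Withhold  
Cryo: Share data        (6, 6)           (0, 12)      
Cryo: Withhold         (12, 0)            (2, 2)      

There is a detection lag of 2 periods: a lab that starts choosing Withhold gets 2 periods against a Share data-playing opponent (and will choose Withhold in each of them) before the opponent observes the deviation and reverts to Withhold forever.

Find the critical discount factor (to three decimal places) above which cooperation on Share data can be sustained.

The best deviation is to choose Withhold for all 2 undetected periods, earning 12 each, then 2 forever once detected.
Deviation value: 12(1−ρ^2)/(1−ρ) + 2ρ^2/(1−ρ); cooperation value: 6/(1−ρ).
IC: 6 ≥ 12(1−ρ^2) + 2ρ^2 = 12 − 10ρ^2.
So ρ^2 ≥ 6/10 = 3/5, giving ρ ≥ (3/5)^(1/2) ≈ 0.775.

0.775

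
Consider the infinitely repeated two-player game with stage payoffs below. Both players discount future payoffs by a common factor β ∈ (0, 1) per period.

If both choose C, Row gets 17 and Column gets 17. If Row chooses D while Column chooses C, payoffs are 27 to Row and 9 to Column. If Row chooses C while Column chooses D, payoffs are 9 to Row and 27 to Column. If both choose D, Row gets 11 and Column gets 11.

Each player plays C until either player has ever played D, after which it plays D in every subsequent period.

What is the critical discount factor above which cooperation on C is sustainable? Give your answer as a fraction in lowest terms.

17/(1−β) ≥ 27 + 11β/(1−β)
17 ≥ 27 − 16β
β ≥ 10/16 = 5/8.

5/8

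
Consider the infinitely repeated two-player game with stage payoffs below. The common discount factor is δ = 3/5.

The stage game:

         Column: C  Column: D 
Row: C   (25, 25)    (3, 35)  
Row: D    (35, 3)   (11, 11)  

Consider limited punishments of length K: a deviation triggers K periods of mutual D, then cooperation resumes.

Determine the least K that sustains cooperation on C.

Need Σ_{k=1}^{K} δ^k ≥ (35−25)/(25−11) = 0.7143 at δ = 3/5.
At K = 1 the sum is 0.6000 < 0.7143; at K = 2 it is 0.9600 ≥ 0.7143.
So the minimum punishment length is K = 2.

2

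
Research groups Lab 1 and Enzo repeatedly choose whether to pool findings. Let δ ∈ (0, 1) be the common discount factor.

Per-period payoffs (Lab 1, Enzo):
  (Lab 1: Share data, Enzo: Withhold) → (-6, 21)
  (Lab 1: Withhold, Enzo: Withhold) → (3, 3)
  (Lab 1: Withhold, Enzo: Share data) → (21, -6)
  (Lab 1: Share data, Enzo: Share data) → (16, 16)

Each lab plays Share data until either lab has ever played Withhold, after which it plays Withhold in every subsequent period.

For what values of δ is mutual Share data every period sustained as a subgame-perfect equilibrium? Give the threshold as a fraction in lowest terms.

Under grim trigger the critical discount factor is (T−C)/(T−P) with T = 21, C = 16, P = 3.
δ* = (21−16)/(21−3) = 5/18.

5/18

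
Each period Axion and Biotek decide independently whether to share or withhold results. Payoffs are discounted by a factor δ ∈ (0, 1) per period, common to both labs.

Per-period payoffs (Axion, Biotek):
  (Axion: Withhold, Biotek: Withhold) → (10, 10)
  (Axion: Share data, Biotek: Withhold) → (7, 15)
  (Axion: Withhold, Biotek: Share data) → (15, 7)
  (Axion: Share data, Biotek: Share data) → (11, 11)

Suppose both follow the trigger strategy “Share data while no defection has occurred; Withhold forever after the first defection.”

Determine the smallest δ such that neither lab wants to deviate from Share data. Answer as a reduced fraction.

One-period gain from deviating is 15 − 11 = 4. The loss is 11 − 10 = 1 in every subsequent period, with present value 1·δ/(1−δ).
Deviation is unprofitable when 1·δ/(1−δ) ≥ 4, i.e. δ/(1−δ) ≥ 4.
Equivalently δ ≥ 4/(4+1) = 4/5.

4/5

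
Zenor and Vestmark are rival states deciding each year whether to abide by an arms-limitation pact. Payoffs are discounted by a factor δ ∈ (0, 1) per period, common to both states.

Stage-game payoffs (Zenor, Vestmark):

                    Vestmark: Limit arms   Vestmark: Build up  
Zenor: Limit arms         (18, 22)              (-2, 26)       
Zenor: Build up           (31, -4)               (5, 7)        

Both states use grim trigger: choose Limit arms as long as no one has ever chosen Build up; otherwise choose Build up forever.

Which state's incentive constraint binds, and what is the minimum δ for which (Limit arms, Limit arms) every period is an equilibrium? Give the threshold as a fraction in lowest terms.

Zenor: cooperation gives 18 each period; deviation gives 31 once then 5 forever.
  18/(1−δ) ≥ 31 + 5δ/(1−δ) ⇒ δ ≥ 13/26 = 1/2.
Vestmark: cooperation gives 22 each period; deviation gives 26 once then 7 forever.
  δ ≥ 4/19.
Both must hold, so the binding constraint is Zenor's: δ ≥ 1/2.

Zenor; δ ≥ 1/2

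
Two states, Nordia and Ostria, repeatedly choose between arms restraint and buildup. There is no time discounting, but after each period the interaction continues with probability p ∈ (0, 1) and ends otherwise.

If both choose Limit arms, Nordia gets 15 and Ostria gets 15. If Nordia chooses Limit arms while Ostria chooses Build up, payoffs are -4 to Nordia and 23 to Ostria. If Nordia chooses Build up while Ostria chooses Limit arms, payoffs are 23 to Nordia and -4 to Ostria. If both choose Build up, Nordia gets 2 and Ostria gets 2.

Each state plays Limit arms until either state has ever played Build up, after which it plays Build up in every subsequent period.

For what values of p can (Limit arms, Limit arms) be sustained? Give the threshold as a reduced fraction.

8/21

With no time discounting, the continuation probability p plays the role of the discount factor.
Grim-trigger IC: 15/(1−p) ≥ 23 + 2p/(1−p) ⇒ p ≥ (23−15)/(23−2) = 8/21.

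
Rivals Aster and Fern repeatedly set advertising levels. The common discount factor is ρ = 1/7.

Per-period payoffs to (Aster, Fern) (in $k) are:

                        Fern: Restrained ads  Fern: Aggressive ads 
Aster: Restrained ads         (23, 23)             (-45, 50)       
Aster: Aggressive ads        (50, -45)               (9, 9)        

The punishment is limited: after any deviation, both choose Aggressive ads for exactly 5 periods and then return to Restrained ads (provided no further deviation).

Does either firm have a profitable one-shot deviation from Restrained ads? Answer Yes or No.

IC: ρ+…+ρ^5 ≥ (50−23)/(23−9) = 27/14.
At ρ = 1/7: partial sum = 0.1667 < 1.9286. Cooperation not sustainable.

Yes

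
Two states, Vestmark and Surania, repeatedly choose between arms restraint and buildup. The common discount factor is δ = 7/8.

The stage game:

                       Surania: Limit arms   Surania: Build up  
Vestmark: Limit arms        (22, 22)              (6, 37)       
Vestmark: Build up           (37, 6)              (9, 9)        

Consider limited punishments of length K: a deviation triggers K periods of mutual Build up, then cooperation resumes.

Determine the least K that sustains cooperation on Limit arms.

2

No profitable deviation requires (22−9)(δ+…+δ^K) ≥ 37−22, i.e. δ+…+δ^K ≥ 15/13 ≈ 1.1538.
With δ = 7/8, the partial sums are K=1: 0.8750, K=2: 1.6406.
K = 2 is the first length at which the sum reaches 1.1538.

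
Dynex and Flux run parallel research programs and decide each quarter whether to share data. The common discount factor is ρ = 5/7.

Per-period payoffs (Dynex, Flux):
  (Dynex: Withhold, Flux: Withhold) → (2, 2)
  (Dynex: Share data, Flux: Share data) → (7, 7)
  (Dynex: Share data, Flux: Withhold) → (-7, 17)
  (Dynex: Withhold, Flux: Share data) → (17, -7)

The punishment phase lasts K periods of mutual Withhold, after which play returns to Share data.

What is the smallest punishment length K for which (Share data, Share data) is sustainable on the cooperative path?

Need Σ_{k=1}^{K} ρ^k ≥ (17−7)/(7−2) = 2.0000 at ρ = 5/7.
At K = 4 the sum is 1.8492 < 2.0000; at K = 5 it is 2.0352 ≥ 2.0000.
So the minimum punishment length is K = 5.

5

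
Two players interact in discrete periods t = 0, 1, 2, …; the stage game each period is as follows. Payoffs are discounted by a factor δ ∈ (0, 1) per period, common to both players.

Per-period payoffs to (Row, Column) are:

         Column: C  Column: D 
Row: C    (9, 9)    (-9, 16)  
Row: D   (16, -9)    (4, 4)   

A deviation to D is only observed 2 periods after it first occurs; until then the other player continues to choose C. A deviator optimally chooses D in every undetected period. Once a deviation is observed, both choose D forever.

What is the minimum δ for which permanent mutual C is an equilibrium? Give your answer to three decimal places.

0.764

Deviating for the 2 undetected periods gains 16−9 = 7 per period over cooperation, then loses 9−4 = 5 per period forever once punishment starts.
Gain: 7(1 + δ + … + δ^1); loss: 5·δ^2/(1−δ).
No profitable deviation ⇔ 7(1−δ^2) ≤ 5·δ^2, i.e. δ^2 ≥ 7/(7+5) = 7/12.
Hence δ ≥ (7/12)^(1/2) ≈ 0.764.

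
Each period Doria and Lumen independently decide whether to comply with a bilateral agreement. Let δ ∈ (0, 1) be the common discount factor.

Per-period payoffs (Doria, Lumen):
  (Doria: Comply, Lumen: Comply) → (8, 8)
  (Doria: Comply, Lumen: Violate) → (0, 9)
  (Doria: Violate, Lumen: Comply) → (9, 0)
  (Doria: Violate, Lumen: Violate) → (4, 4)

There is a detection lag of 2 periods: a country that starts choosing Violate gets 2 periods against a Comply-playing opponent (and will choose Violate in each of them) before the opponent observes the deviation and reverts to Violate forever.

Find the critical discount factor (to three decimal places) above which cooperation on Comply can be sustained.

A deviator earns 9 for 2 periods, then 4 forever; cooperating earns 8 forever. Multiplying the IC by (1−δ):
8 ≥ 9(1−δ^2) + 4δ^2, so 5·δ^2 ≥ 1 and δ^2 ≥ 1/5.
δ ≥ (1/5)^(1/2) ≈ 0.447.

0.447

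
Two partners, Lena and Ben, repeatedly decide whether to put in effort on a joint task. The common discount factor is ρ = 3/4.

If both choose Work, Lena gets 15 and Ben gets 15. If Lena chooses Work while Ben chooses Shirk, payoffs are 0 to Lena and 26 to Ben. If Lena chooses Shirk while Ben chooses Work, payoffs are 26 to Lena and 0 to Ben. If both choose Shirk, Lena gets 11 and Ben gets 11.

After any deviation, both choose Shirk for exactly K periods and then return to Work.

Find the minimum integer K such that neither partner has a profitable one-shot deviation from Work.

9

Need Σ_{k=1}^{K} ρ^k ≥ (26−15)/(15−11) = 2.7500 at ρ = 3/4.
At K = 8 the sum is 2.6997 < 2.7500; at K = 9 it is 2.7747 ≥ 2.7500.
So the minimum punishment length is K = 9.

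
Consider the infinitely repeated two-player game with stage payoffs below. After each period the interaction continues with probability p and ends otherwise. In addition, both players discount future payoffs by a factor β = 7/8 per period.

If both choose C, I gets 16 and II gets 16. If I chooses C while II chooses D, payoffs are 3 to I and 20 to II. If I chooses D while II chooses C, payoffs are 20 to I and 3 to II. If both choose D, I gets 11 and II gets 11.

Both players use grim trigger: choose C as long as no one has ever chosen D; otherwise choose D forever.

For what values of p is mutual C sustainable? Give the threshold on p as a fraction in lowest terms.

32/63

With continuation probability p and discount β, the effective per-period discount factor is βp.
Grim-trigger IC: βp ≥ (20−16)/(20−11) = 4/9.
So p ≥ (4/9)/(7/8) = 32/63.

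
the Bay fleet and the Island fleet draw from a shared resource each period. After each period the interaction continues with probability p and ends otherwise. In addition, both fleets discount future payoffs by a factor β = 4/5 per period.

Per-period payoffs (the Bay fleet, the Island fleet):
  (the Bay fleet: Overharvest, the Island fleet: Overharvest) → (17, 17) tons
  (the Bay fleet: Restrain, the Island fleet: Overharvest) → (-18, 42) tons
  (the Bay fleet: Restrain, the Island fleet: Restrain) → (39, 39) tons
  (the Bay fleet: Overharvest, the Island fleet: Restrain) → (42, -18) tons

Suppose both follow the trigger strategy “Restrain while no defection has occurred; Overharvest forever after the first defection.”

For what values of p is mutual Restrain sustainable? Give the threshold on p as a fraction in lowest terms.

With continuation probability p and discount β, the effective per-period discount factor is βp.
Grim-trigger IC: βp ≥ (42−39)/(42−17) = 3/25.
So p ≥ (3/25)/(4/5) = 3/20.

3/20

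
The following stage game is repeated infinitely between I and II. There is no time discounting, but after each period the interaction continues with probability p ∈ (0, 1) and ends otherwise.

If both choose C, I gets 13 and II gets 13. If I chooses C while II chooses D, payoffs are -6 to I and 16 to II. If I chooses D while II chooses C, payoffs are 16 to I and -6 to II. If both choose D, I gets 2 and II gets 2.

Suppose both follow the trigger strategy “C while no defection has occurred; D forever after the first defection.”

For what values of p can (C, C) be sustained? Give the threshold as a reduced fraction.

Expected cooperation value is 13 + p·13 + p²·13 + … = 13/(1−p); deviation gives 16 + p·2/(1−p).
13 ≥ 16(1−p) + 2p ⇒ 14p ≥ 3 ⇒ p ≥ 3/14.

3/14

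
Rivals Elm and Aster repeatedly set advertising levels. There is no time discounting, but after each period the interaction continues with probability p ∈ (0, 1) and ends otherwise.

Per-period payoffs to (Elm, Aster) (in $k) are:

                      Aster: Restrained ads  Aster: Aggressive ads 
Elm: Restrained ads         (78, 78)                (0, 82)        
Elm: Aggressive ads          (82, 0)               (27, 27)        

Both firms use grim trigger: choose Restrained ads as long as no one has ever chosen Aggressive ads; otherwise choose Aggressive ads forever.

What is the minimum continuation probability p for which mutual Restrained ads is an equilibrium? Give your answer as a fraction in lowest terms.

With no time discounting, the continuation probability p plays the role of the discount factor.
Grim-trigger IC: 78/(1−p) ≥ 82 + 27p/(1−p) ⇒ p ≥ (82−78)/(82−27) = 4/55.

4/55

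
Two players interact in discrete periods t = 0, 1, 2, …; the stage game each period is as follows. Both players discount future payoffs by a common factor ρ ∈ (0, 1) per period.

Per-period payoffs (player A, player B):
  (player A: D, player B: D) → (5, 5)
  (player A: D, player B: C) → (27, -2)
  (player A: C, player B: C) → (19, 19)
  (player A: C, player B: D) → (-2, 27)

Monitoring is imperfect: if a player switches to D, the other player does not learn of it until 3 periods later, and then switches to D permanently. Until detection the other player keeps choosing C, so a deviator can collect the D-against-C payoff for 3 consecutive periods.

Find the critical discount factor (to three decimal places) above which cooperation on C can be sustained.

Deviating for the 3 undetected periods gains 27−19 = 8 per period over cooperation, then loses 19−5 = 14 per period forever once punishment starts.
Gain: 8(1 + ρ + … + ρ^2); loss: 14·ρ^3/(1−ρ).
No profitable deviation ⇔ 8(1−ρ^3) ≤ 14·ρ^3, i.e. ρ^3 ≥ 8/(8+14) = 4/11.
Hence ρ ≥ (4/11)^(1/3) ≈ 0.714.

0.714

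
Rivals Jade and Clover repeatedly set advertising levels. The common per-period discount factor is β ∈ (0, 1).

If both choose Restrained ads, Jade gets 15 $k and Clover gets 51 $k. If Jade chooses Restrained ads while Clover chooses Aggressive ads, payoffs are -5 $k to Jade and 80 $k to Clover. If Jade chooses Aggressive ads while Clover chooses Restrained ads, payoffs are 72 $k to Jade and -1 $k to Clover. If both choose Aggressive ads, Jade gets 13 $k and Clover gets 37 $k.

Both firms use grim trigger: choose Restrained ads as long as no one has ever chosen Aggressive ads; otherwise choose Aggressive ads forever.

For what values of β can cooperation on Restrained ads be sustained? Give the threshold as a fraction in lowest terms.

For Jade: deviation gain 72−15 = 57, per-period punishment loss 15−13 = 2. IC gives β ≥ 57/59.
For Clover: gain 29, loss 14 per period, so β ≥ 29/43.
The tighter constraint is Jade's, so cooperation needs β ≥ 57/59.

57/59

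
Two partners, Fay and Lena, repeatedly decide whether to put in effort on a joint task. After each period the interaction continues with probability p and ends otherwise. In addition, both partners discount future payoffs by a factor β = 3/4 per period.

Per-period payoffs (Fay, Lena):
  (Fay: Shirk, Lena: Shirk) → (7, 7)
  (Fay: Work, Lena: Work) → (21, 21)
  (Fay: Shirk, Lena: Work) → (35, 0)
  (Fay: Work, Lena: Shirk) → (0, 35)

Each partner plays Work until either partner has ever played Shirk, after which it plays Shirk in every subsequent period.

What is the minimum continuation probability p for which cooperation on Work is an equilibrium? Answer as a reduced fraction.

2/3

Expected continuation weight on next period's payoff is β·p = 3/4·p, which plays the role of the discount factor.
Cooperation requires 3/4·p ≥ (35−21)/(35−7) = 1/2, hence p ≥ 2/3.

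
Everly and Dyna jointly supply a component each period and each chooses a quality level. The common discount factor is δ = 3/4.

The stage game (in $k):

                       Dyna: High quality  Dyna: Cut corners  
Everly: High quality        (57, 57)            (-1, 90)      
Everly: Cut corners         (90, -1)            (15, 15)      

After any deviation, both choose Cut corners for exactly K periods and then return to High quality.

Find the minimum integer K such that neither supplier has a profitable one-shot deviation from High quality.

2

IC: δ(1−δ^K)/(1−δ) ≥ (90−57)/(57−15) = 11/14.
With δ = 3/4: need 1 − δ^K ≥ 11/14·(1−3/4)/(3/4), i.e. δ^K ≤ 0.7381.
Since (3/4)^1 = 0.7500 and (3/4)^2 = 0.5625, the smallest such K is 2.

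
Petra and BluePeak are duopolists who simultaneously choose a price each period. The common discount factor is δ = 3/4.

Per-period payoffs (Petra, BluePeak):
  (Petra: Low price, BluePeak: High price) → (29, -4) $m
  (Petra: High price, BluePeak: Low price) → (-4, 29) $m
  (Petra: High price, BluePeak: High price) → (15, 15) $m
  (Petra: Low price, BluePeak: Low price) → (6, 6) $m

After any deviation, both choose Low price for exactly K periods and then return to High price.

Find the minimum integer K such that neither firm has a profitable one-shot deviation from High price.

3

IC: δ(1−δ^K)/(1−δ) ≥ (29−15)/(15−6) = 14/9.
With δ = 3/4: need 1 − δ^K ≥ 14/9·(1−3/4)/(3/4), i.e. δ^K ≤ 0.4815.
Since (3/4)^2 = 0.5625 and (3/4)^3 = 0.4219, the smallest such K is 3.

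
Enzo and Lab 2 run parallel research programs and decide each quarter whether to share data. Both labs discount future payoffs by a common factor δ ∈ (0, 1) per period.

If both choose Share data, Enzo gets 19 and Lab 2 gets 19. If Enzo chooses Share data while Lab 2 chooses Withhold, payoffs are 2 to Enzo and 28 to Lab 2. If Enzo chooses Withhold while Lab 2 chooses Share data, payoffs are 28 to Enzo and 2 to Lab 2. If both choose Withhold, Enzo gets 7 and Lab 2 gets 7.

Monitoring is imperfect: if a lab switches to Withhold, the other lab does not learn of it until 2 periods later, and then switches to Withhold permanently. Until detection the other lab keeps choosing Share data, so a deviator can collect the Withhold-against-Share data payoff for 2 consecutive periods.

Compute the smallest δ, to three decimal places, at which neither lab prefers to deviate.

0.655

Deviating for the 2 undetected periods gains 28−19 = 9 per period over cooperation, then loses 19−7 = 12 per period forever once punishment starts.
Gain: 9(1 + δ + … + δ^1); loss: 12·δ^2/(1−δ).
No profitable deviation ⇔ 9(1−δ^2) ≤ 12·δ^2, i.e. δ^2 ≥ 9/(9+12) = 3/7.
Hence δ ≥ (3/7)^(1/2) ≈ 0.655.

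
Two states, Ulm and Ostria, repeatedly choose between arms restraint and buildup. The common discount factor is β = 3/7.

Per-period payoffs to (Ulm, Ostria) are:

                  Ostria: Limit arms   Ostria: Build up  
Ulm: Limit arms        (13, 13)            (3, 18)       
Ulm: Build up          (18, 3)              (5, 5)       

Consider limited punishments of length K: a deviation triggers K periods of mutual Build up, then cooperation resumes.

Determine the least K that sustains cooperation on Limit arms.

3

No profitable deviation requires (13−5)(β+…+β^K) ≥ 18−13, i.e. β+…+β^K ≥ 5/8 ≈ 0.6250.
With β = 3/7, the partial sums are K=1: 0.4286, K=2: 0.6122, K=3: 0.6910.
K = 3 is the first length at which the sum reaches 0.6250.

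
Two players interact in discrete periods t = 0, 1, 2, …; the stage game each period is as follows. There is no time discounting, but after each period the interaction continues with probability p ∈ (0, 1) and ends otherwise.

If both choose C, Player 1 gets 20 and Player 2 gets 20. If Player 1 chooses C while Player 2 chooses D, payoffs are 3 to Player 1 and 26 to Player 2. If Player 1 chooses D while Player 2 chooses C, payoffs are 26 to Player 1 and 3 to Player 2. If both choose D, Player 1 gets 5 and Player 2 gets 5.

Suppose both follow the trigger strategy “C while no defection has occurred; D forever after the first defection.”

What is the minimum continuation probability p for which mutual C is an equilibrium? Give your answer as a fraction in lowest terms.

2/7

With no time discounting, the continuation probability p plays the role of the discount factor.
Grim-trigger IC: 20/(1−p) ≥ 26 + 5p/(1−p) ⇒ p ≥ (26−20)/(26−5) = 2/7.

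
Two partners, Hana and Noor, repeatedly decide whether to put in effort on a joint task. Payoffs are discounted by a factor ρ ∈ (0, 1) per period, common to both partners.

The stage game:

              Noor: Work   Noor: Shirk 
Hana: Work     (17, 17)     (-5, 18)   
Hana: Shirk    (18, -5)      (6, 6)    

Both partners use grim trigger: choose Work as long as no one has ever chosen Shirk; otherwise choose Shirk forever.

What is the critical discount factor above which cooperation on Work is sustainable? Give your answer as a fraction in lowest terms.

Under grim trigger the critical discount factor is (T−C)/(T−P) with T = 18, C = 17, P = 6.
ρ* = (18−17)/(18−6) = 1/12.

1/12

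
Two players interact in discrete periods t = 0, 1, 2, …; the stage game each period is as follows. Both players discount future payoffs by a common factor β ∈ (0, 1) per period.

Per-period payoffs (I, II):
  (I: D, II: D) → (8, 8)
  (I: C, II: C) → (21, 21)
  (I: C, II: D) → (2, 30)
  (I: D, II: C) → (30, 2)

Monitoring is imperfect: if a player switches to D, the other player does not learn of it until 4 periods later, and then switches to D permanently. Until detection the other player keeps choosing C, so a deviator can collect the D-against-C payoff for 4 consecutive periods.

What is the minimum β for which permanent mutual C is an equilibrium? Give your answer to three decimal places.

0.800

A deviator earns 30 for 4 periods, then 8 forever; cooperating earns 21 forever. Multiplying the IC by (1−β):
21 ≥ 30(1−β^4) + 8β^4, so 22·β^4 ≥ 9 and β^4 ≥ 9/22.
β ≥ (9/22)^(1/4) ≈ 0.800.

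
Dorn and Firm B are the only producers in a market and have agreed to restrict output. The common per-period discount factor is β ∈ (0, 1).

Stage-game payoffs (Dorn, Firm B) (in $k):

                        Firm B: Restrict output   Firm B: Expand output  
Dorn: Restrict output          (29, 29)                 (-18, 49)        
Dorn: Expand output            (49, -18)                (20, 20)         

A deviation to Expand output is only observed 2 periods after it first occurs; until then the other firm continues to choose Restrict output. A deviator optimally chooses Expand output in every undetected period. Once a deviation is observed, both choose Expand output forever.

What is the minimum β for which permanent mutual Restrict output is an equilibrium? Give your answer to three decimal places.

A deviator earns 49 for 2 periods, then 20 forever; cooperating earns 29 forever. Multiplying the IC by (1−β):
29 ≥ 49(1−β^2) + 20β^2, so 29·β^2 ≥ 20 and β^2 ≥ 20/29.
β ≥ (20/29)^(1/2) ≈ 0.830.

0.830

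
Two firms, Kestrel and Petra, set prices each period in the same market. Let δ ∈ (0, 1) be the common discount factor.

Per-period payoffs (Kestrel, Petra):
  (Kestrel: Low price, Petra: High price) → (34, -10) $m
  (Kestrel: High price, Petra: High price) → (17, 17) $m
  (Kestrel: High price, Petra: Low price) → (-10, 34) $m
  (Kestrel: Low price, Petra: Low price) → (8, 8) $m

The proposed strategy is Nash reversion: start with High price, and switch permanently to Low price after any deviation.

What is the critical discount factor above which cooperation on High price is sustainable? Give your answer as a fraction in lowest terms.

Under grim trigger the critical discount factor is (T−C)/(T−P) with T = 34, C = 17, P = 8.
δ* = (34−17)/(34−8) = 17/26.

17/26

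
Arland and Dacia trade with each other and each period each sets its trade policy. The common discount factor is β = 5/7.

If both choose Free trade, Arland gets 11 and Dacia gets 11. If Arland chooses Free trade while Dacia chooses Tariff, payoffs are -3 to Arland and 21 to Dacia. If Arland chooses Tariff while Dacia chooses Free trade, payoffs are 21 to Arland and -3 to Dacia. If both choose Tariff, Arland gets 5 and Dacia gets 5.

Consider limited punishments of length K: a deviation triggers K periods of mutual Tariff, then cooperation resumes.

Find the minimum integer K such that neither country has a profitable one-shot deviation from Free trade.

Need Σ_{k=1}^{K} β^k ≥ (21−11)/(11−5) = 1.6667 at β = 5/7.
At K = 3 the sum is 1.5889 < 1.6667; at K = 4 it is 1.8492 ≥ 1.6667.
So the minimum punishment length is K = 4.

4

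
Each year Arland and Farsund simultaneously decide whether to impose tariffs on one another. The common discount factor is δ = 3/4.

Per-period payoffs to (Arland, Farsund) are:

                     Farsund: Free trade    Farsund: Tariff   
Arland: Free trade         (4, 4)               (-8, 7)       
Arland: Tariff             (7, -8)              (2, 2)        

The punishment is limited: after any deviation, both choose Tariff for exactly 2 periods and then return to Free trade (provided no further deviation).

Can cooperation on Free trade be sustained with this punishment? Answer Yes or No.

No

IC: δ+…+δ^2 ≥ (7−4)/(4−2) = 3/2.
At δ = 3/4: partial sum = 1.3125 < 1.5000. Cooperation not sustainable.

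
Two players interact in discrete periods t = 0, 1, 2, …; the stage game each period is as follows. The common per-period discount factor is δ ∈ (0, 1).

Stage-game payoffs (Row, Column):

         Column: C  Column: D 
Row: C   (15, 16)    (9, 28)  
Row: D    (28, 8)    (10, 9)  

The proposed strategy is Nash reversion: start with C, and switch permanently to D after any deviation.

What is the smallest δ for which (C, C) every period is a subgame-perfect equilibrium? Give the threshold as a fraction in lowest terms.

Row: cooperation gives 15 each period; deviation gives 28 once then 10 forever.
  15/(1−δ) ≥ 28 + 10δ/(1−δ) ⇒ δ ≥ 13/18.
Column: cooperation gives 16 each period; deviation gives 28 once then 9 forever.
  δ ≥ 12/19.
Both must hold, so the binding constraint is Row's: δ ≥ 13/18.

13/18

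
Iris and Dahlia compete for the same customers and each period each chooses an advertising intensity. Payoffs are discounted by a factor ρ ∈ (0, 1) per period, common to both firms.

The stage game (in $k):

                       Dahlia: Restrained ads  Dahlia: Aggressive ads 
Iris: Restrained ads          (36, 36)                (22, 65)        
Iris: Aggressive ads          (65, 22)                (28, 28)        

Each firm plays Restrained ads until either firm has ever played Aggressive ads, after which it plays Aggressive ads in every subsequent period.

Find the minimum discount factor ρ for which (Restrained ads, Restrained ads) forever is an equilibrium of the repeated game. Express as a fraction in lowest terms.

29/37

Under grim trigger the critical discount factor is (T−C)/(T−P) with T = 65, C = 36, P = 28.
ρ* = (65−36)/(65−28) = 29/37.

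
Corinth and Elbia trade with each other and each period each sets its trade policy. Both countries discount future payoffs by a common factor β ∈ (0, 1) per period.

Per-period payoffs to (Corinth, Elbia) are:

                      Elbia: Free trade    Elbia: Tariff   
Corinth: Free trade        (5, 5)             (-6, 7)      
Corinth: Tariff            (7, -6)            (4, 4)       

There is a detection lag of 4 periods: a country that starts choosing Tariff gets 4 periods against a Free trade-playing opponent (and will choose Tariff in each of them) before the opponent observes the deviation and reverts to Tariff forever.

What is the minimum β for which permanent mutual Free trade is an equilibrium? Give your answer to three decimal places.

0.904

Deviating for the 4 undetected periods gains 7−5 = 2 per period over cooperation, then loses 5−4 = 1 per period forever once punishment starts.
Gain: 2(1 + β + … + β^3); loss: 1·β^4/(1−β).
No profitable deviation ⇔ 2(1−β^4) ≤ 1·β^4, i.e. β^4 ≥ 2/(2+1) = 2/3.
Hence β ≥ (2/3)^(1/4) ≈ 0.904.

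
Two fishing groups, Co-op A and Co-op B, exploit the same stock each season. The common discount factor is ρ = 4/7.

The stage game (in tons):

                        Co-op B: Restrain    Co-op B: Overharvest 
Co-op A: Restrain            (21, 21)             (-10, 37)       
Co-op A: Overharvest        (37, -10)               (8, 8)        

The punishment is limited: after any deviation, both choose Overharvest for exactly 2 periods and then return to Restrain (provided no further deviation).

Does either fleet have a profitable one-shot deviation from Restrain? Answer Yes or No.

Comparing payoff streams over the 3 periods until play realigns: cooperate → 21(1+ρ+…+ρ^2); deviate → 37 + 8(ρ+…+ρ^2).
Cooperation is sustained iff (21−8)(ρ+…+ρ^2) ≥ 37−21.
ρ+…+ρ^2 = 4/7·(1−(4/7)^2)/(1−4/7) = 0.8980, and (37−21)/(21−8) = 1.2308.
0.8980 < 1.2308, so cooperation is not sustainable.

Yes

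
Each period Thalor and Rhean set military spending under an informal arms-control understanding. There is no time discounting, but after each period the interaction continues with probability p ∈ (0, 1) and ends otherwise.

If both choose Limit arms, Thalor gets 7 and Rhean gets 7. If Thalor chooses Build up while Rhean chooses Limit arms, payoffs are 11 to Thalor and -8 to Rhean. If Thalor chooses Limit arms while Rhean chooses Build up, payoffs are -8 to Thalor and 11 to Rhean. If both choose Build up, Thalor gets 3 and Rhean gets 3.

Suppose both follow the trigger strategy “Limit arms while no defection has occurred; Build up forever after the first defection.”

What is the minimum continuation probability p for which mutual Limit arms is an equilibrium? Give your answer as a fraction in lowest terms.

1/2

With no time discounting, the continuation probability p plays the role of the discount factor.
Grim-trigger IC: 7/(1−p) ≥ 11 + 3p/(1−p) ⇒ p ≥ (11−7)/(11−3) = 1/2.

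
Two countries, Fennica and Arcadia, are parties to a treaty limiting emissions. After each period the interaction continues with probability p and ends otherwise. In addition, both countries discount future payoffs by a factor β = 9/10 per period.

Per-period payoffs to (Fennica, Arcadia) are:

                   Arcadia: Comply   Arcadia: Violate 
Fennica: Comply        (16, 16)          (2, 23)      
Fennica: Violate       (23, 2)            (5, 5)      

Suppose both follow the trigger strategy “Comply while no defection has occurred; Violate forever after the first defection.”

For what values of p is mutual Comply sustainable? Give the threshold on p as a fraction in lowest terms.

With continuation probability p and discount β, the effective per-period discount factor is βp.
Grim-trigger IC: βp ≥ (23−16)/(23−5) = 7/18.
So p ≥ (7/18)/(9/10) = 35/81.

35/81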